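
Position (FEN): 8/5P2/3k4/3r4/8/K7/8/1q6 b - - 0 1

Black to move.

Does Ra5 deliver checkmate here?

After Ra5: white king on a3; in check: yes, from the black rook on a5.
King squares — a2: attacked by Qb1; b2: attacked by Qb1; b3: attacked by Qb1; a4: attacked by Ra5; b4: attacked by Qb1.
White has no legal moves → checkmate.

yes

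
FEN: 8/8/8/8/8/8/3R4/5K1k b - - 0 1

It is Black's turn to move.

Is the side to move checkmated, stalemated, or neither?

Black to move; black king on h1.
In check: no.
King squares — g1: attacked by Kf1; g2: attacked by Kf1; h2: attacked by Rd2.
Legal moves for Black: none.
Not in check and no legal moves → stalemate.

stalemate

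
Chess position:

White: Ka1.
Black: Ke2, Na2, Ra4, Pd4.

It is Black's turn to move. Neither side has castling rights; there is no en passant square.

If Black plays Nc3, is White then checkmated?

no

After Nc3: white king on a1; in check: yes, from the black rook on a4.
White has 1 legal reply: Kb2.
In check but a legal move exists → not checkmate.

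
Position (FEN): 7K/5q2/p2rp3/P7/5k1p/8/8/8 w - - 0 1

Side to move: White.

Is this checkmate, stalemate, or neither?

stalemate

White to move; white king on h8.
In check: no.
King squares — g7: attacked by Qf7; h7: attacked by Qf7; g8: attacked by Qf7.
Legal moves for White: none.
Not in check and no legal moves → stalemate.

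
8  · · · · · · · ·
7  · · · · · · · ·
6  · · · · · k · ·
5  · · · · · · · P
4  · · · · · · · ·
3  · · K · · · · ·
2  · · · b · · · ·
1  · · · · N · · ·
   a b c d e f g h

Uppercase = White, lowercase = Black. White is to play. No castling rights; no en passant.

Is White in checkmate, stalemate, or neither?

White to move; white king on c3.
In check: yes, from the black bishop on d2.
King squares — b2: available; c2: available; d2: available; b3: available; d3: available; b4: attacked by Bd2; c4: available; d4: available.
Legal moves for White: Kd4, Kc4, Kd3, Kb3, Kxd2, Kc2, Kb2.
White is in check but has 7 legal moves → neither.

neither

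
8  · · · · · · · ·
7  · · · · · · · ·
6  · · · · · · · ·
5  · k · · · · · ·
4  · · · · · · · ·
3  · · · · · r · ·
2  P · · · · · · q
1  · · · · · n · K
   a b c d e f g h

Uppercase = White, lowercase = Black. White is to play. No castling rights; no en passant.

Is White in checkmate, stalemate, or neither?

White to move; white king on h1.
In check: yes, from the black queen on h2.
King squares — g1: attacked by Qh2; g2: attacked by Qh2; h2: attacked by Nf1.
Legal moves for White: none.
In check with no legal moves → checkmate.

checkmate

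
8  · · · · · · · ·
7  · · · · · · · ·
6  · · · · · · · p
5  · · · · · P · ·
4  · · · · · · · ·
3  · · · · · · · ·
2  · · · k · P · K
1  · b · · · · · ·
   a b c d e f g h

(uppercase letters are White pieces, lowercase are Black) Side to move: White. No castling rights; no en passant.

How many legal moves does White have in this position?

White to move; king on h2.
In check: no.
Legal moves: Kh3, Kg3, Kg2, Kh1, Kg1, f6, f3, f4.
Count: 8.

8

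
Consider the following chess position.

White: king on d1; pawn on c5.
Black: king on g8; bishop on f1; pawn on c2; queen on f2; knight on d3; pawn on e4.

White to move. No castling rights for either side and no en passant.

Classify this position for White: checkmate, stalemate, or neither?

White to move; white king on d1.
In check: yes, from the black pawn on c2.
King squares — c1: attacked by Nd3; e1: attacked by Qf2; c2: attacked by Qf2; d2: attacked by Qf2; e2: attacked by Bf1.
Legal moves for White: none.
In check with no legal moves → checkmate.

checkmate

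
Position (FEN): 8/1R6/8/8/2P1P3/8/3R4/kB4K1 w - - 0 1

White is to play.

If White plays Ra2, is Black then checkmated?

yes

After Ra2: black king on a1; in check: yes, from the white rook on a2.
King squares — b1: attacked by Rb7; a2: attacked by Bb1; b2: attacked by Ra2.
Black has no legal moves → checkmate.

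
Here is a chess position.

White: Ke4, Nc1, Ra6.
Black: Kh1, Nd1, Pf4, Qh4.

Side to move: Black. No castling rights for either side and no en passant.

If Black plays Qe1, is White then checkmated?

After Qe1: white king on e4; in check: yes, from the black queen on e1.
White has 7 legal replies: Kf5, Kd5, Kxf4, Kd4, Kf3, Kd3, Ne2.
In check but a legal move exists → not checkmate.

no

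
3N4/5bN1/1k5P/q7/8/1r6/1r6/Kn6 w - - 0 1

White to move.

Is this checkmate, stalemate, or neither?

checkmate

White to move; white king on a1.
In check: yes, from the black queen on a5.
King squares — b1: attacked by Rb2; a2: attacked by Rb2; b2: attacked by Rb3.
Legal moves for White: none.
In check with no legal moves → checkmate.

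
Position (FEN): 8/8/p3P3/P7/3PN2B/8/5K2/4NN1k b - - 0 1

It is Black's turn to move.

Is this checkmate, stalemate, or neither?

stalemate

Black to move; black king on h1.
In check: no.
King squares — g1: attacked by Kf2; g2: attacked by Ne1; h2: attacked by Nf1.
Legal moves for Black: none.
Not in check and no legal moves → stalemate.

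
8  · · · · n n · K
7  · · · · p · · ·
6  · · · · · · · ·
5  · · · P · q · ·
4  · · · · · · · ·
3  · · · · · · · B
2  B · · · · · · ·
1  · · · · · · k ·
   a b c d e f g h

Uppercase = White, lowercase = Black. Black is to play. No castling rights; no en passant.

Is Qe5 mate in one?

no

After Qe5: white king on h8; in check: yes, from the black queen on e5.
White has 1 legal reply: Kg8.
In check but a legal move exists → not checkmate.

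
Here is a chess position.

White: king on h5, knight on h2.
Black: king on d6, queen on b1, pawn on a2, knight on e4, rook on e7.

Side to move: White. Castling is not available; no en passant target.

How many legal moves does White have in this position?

White to move; king on h5.
In check: no.
Legal moves: Kh6, Kg6, Kh4, Kg4, Ng4, Nf3, Nf1.
Count: 7.

7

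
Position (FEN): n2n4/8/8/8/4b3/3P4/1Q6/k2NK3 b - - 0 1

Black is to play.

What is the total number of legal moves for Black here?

0

Black to move; king on a1.
In check: yes, from the white queen on b2.
Legal moves: none.
Count: 0.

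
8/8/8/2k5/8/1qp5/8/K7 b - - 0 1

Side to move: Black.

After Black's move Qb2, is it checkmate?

yes

After Qb2: white king on a1; in check: yes, from the black queen on b2.
King squares — b1: attacked by Qb2; a2: attacked by Qb2; b2: attacked by Pc3.
White has no legal moves → checkmate.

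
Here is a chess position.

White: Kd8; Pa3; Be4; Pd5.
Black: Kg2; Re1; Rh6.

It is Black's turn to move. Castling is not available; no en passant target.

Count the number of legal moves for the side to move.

7

Black to move; king on g2.
In check: yes, from the white bishop on e4.
Legal moves: Kh3, Kg3, Kh2, Kf2, Kg1, Kf1, Rxe4.
Count: 7.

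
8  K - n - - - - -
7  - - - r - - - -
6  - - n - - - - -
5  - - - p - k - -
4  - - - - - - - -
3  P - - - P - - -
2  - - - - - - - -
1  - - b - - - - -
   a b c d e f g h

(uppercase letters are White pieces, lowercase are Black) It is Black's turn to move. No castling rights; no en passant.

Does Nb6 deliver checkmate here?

After Nb6: white king on a8; in check: yes, from the black knight on b6.
King squares — a7: attacked by Nc6; b7: attacked by Rd7; b8: attacked by Nc6.
White has no legal moves → checkmate.

yes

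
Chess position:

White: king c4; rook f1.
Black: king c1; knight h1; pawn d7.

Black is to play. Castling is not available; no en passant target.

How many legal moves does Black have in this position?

3

Black to move; king on c1.
In check: yes, from the white rook on f1.
Legal moves: Kd2, Kc2, Kb2.
Count: 3.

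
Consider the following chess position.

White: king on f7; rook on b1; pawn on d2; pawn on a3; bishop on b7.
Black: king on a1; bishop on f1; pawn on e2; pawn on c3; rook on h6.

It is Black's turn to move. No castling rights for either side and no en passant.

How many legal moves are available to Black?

2

Black to move; king on a1.
In check: yes, from the white rook on b1.
Legal moves: Ka2, Kxb1.
Count: 2.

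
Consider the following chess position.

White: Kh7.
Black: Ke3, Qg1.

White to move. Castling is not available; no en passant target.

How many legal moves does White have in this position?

2

White to move; king on h7.
In check: no.
Legal moves: Kh8, Kh6.
Count: 2.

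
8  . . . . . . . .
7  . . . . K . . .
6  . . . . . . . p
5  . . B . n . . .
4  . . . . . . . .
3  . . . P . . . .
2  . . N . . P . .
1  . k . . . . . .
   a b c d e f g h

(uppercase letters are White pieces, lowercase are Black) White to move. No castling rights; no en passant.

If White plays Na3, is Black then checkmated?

After Na3: black king on b1; in check: yes, from the white knight on a3.
Black has 4 legal replies: Kb2, Ka2, Kc1, Ka1.
In check but a legal move exists → not checkmate.

no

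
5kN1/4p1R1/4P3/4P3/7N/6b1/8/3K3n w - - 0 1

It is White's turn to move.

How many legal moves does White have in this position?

18

White to move; king on d1.
In check: no.
Legal moves: Nxe7, Nh6, Nf6, Rh7, Rf7+, Rxe7, Rg6, Rg5, Rg4, Rxg3, Ng6+, Nf5, Nf3, Ng2, Ke2, Kd2, Kc2, Kc1.
Count: 18.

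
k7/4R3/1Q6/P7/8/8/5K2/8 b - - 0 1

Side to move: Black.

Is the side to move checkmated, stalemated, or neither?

stalemate

Black to move; black king on a8.
In check: no.
King squares — a7: attacked by Qb6; b7: attacked by Qb6; b8: attacked by Qb6.
Legal moves for Black: none.
Not in check and no legal moves → stalemate.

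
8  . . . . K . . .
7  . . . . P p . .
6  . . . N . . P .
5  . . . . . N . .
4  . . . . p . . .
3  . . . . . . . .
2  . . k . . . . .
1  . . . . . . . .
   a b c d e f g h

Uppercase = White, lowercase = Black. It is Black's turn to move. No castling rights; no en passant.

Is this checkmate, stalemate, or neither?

neither

Black to move; black king on c2.
In check: no.
Legal moves for Black: Kd3, Kc3, Kb3, Kd2, Kb2, Kd1, Kc1, Kb1, fxg6, f6, e3.
Black has 11 legal moves and is not in check → neither.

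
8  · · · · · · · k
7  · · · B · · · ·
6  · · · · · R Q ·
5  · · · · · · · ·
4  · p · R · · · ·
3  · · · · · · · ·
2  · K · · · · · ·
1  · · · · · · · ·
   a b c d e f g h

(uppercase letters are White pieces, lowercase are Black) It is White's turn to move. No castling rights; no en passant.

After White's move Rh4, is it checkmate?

After Rh4: black king on h8; in check: yes, from the white rook on h4.
King squares — g7: attacked by Qg6; h7: attacked by Rh4; g8: attacked by Qg6.
Black has no legal moves → checkmate.

yes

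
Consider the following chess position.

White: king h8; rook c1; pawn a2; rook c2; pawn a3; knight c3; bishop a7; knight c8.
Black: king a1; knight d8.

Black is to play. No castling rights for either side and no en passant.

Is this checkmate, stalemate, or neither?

checkmate

Black to move; black king on a1.
In check: yes, from the white rook on c1.
King squares — b1: attacked by Rc1; a2: attacked by Rc2; b2: attacked by Rc2.
Legal moves for Black: none.
In check with no legal moves → checkmate.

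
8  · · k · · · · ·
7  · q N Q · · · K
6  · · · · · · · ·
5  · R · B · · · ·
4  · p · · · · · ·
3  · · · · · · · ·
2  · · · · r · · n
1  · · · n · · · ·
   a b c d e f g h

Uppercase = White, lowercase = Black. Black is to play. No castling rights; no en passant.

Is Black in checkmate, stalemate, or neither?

neither

Black to move; black king on c8.
In check: yes, from the white queen on d7.
Legal moves for Black: Kb8, Kxd7.
Black is in check but has 2 legal moves → neither.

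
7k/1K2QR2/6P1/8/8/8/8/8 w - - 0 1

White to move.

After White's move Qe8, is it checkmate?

After Qe8: black king on h8; in check: yes, from the white queen on e8.
King squares — g7: attacked by Rf7; h7: attacked by Pg6; g8: attacked by Qe8.
Black has no legal moves → checkmate.

yes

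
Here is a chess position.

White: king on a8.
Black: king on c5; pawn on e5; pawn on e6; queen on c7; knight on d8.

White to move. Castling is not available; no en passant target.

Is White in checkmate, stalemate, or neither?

stalemate

White to move; white king on a8.
In check: no.
King squares — a7: attacked by Qc7; b7: attacked by Qc7; b8: attacked by Qc7.
Legal moves for White: none.
Not in check and no legal moves → stalemate.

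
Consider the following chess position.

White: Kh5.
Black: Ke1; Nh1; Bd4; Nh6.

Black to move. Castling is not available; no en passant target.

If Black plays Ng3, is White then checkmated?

After Ng3: white king on h5; in check: yes, from the black knight on g3.
White has 4 legal replies: Kxh6, Kg6, Kg5, Kh4.
In check but a legal move exists → not checkmate.

no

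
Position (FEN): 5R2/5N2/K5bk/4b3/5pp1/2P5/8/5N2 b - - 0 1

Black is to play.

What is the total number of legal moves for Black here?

4

Black to move; king on h6.
In check: yes, from the white knight on f7.
Legal moves: Kh7, Kg7, Kh5, Bxf7.
Count: 4.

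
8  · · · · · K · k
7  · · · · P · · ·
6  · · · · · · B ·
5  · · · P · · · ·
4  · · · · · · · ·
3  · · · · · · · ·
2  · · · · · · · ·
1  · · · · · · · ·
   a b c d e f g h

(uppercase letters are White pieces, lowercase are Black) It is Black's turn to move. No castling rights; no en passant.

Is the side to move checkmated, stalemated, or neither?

Black to move; black king on h8.
In check: no.
King squares — g7: attacked by Kf8; h7: attacked by Bg6; g8: attacked by Kf8.
Legal moves for Black: none.
Not in check and no legal moves → stalemate.

stalemate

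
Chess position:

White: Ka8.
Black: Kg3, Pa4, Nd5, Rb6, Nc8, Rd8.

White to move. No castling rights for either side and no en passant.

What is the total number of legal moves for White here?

White to move; king on a8.
In check: no.
Legal moves: none.
Count: 0.

0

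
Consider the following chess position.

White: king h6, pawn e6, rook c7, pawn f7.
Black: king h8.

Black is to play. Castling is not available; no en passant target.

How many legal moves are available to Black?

0

Black to move; king on h8.
In check: no.
Legal moves: none.
Count: 0.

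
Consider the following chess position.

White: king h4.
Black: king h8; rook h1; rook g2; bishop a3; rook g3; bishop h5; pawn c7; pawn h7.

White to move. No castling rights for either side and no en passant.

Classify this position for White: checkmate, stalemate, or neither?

White to move; white king on h4.
In check: yes, from the black rook on h1.
King squares — g3: attacked by Rg2; h3: attacked by Rh1; g4: attacked by Rg3; g5: attacked by Rg3; h5: attacked by Rh1.
Legal moves for White: none.
In check with no legal moves → checkmate.

checkmate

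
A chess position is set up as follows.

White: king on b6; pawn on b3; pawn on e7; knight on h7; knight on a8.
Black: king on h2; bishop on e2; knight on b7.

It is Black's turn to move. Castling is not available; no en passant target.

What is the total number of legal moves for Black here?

Black to move; king on h2.
In check: no.
Legal moves: Nd8, Nd6, Nc5, Na5, Kh3, Kg3, Kg2, Kh1, Kg1, Ba6, Bh5, Bb5, Bg4, Bc4, Bf3, Bd3, Bf1, Bd1.
Count: 18.

18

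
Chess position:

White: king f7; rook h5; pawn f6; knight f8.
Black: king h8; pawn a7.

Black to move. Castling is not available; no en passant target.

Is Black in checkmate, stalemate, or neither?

Black to move; black king on h8.
In check: yes, from the white rook on h5.
King squares — g7: attacked by Pf6; h7: attacked by Rh5; g8: attacked by Kf7.
Legal moves for Black: none.
In check with no legal moves → checkmate.

checkmate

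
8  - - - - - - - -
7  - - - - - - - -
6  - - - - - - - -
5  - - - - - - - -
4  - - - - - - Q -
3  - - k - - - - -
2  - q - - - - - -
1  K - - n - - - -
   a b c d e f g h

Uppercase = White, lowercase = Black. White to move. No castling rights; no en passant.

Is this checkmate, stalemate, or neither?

White to move; white king on a1.
In check: yes, from the black queen on b2.
King squares — b1: attacked by Qb2; a2: attacked by Qb2; b2: attacked by Nd1.
Legal moves for White: none.
In check with no legal moves → checkmate.

checkmate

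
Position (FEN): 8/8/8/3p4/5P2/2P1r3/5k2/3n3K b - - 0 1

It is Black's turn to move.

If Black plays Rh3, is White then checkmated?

yes

After Rh3: white king on h1; in check: yes, from the black rook on h3.
King squares — g1: attacked by Kf2; g2: attacked by Kf2; h2: attacked by Rh3.
White has no legal moves → checkmate.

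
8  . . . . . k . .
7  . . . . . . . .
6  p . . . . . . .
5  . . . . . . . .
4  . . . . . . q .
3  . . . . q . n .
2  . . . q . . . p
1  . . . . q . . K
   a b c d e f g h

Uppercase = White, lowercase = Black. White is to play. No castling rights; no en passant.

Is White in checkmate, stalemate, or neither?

White to move; white king on h1.
In check: yes, from the black queen on e1 and the black knight on g3.
King squares — g1: attacked by Qe1; g2: attacked by Qd2; h2: attacked by Qd2.
Legal moves for White: none.
In check with no legal moves → checkmate.

checkmate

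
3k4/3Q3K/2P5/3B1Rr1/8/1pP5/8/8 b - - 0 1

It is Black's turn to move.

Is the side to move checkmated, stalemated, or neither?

Black to move; black king on d8.
In check: yes, from the white queen on d7.
King squares — c7: attacked by Qd7; d7: attacked by Pc6; e7: attacked by Qd7; c8: attacked by Qd7; e8: attacked by Qd7.
Legal moves for Black: none.
In check with no legal moves → checkmate.

checkmate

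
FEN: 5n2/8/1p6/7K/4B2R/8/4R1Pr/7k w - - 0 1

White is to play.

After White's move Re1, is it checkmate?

After Re1: black king on h1; in check: yes, from the white rook on e1.
King squares — g1: attacked by Re1; g2: attacked by Be4; h2: own rook.
Black has no legal moves → checkmate.

yes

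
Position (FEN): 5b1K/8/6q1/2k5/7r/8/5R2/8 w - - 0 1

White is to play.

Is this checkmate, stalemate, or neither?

checkmate

White to move; white king on h8.
In check: yes, from the black rook on h4.
King squares — g7: attacked by Qg6; h7: attacked by Rh4; g8: attacked by Qg6.
Legal moves for White: none.
In check with no legal moves → checkmate.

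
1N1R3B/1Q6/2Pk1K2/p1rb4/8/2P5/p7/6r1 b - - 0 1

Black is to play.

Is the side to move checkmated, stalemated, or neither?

Black to move; black king on d6.
In check: yes, from the white rook on d8.
King squares — c5: own rook; d5: own bishop; e5: attacked by Kf6; c6: attacked by Qb7; e6: attacked by Kf6; c7: attacked by Qb7; d7: attacked by Pc6; e7: attacked by Kf6.
Legal moves for Black: none.
In check with no legal moves → checkmate.

checkmate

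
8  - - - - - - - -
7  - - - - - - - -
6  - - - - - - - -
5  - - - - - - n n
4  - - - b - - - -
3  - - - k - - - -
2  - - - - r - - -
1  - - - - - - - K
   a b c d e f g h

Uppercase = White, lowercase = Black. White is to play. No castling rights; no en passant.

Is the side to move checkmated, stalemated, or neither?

White to move; white king on h1.
In check: no.
King squares — g1: attacked by Bd4; g2: attacked by Re2; h2: attacked by Re2.
Legal moves for White: none.
Not in check and no legal moves → stalemate.

stalemate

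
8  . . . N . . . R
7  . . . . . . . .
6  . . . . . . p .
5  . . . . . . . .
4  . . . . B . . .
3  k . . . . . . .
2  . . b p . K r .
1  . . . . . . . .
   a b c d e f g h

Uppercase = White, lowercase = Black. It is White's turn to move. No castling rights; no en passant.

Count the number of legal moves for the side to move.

White to move; king on f2.
In check: yes, from the black rook on g2.
Legal moves: Kf3, Ke3, Kxg2, Kf1, Bxg2.
Count: 5.

5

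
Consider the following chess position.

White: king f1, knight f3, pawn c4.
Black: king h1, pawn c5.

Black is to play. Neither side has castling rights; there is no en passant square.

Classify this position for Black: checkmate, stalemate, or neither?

Black to move; black king on h1.
In check: no.
King squares — g1: attacked by Kf1; g2: attacked by Kf1; h2: attacked by Nf3.
Legal moves for Black: none.
Not in check and no legal moves → stalemate.

stalemate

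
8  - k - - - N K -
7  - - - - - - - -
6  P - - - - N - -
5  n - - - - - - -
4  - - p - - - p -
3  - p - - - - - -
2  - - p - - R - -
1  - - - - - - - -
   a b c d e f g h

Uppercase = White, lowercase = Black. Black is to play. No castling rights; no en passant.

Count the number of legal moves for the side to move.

Black to move; king on b8.
In check: no.
Legal moves: Kc8, Ka8, Kc7, Ka7, Nb7, Nc6, g3, c3, b2, c1=Q, c1=R, c1=B, c1=N.
Count: 13.

13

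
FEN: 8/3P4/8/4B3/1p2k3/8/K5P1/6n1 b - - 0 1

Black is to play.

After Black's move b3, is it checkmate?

no

After b3: white king on a2; in check: yes, from the black pawn on b3.
White has 5 legal replies: Kxb3, Ka3, Kb2, Kb1, Ka1.
In check but a legal move exists → not checkmate.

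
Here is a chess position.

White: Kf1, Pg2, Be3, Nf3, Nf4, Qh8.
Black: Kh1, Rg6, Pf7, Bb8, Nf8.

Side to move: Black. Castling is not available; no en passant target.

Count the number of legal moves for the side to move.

Black to move; king on h1.
In check: yes, from the white queen on h8.
Legal moves: Nh7, Rh6.
Count: 2.

2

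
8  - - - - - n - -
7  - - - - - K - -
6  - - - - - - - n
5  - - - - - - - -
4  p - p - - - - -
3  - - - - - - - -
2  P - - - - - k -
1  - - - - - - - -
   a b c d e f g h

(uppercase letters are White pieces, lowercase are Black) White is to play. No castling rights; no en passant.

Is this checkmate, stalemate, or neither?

neither

White to move; white king on f7.
In check: yes, from the black knight on h6.
King squares — e6: attacked by Nf8; f6: available; g6: attacked by Nf8; e7: available; g7: available; e8: available; f8: available; g8: attacked by Nh6.
Legal moves for White: Kxf8, Ke8, Kg7, Ke7, Kf6.
White is in check but has 5 legal moves → neither.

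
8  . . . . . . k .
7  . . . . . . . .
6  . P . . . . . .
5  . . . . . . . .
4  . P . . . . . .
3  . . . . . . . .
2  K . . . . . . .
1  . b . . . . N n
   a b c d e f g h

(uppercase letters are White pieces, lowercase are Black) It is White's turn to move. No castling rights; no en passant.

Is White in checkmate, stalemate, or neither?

White to move; white king on a2.
In check: yes, from the black bishop on b1.
King squares — a1: available; b1: available; b2: available; a3: available; b3: available.
Legal moves for White: Kb3, Ka3, Kb2, Kxb1, Ka1.
White is in check but has 5 legal moves → neither.

neither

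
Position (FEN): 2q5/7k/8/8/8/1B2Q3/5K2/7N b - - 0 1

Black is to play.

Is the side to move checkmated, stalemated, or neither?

neither

Black to move; black king on h7.
In check: no.
Legal moves for Black include: Qh8, Qg8, Qf8+, Qe8, Qd8, Qb8, Qa8, Qd7, Qc7, Qb7, Qe6, Qc6, Qa6, Qf5+, Qc5, Qg4, Qc4, Qh3, ... (list truncated; more exist).
Black has legal moves and is not in check → neither.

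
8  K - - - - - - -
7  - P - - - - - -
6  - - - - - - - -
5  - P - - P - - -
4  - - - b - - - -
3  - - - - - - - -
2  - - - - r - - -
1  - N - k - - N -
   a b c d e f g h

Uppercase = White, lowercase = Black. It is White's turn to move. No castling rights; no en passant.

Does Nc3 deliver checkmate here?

no

After Nc3: black king on d1; in check: yes, from the white knight on c3.
Black has 5 legal replies: Kd2, Kc2, Ke1, Kc1, Bxc3.
In check but a legal move exists → not checkmate.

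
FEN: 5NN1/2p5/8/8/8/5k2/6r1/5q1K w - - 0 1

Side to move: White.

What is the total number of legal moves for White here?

0

White to move; king on h1.
In check: yes, from the black queen on f1.
Legal moves: none.
Count: 0.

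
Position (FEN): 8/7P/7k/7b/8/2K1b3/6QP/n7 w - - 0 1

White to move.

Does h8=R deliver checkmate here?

yes

After h8=R: black king on h6; in check: yes, from the white rook on h8.
King squares — g5: attacked by Qg2; h5: own bishop; g6: attacked by Qg2; g7: attacked by Qg2; h7: attacked by Rh8.
Black has no legal moves → checkmate.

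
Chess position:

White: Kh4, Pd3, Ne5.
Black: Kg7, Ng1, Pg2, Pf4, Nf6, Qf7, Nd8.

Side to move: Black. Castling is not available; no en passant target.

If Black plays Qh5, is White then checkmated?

yes

After Qh5: white king on h4; in check: yes, from the black queen on h5.
King squares — g3: attacked by Pf4; h3: attacked by Ng1; g4: attacked by Qh5; g5: attacked by Qh5; h5: attacked by Nf6.
White has no legal moves → checkmate.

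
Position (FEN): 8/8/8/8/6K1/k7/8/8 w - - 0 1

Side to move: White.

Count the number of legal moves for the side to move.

8

White to move; king on g4.
In check: no.
Legal moves: Kh5, Kg5, Kf5, Kh4, Kf4, Kh3, Kg3, Kf3.
Count: 8.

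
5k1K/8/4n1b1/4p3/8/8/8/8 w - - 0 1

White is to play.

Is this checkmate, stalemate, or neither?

White to move; white king on h8.
In check: no.
King squares — g7: attacked by Ne6; h7: attacked by Bg6; g8: attacked by Kf8.
Legal moves for White: none.
Not in check and no legal moves → stalemate.

stalemate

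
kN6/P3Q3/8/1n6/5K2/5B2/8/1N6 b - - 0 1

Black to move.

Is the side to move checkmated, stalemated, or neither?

Black to move; black king on a8.
In check: yes, from the white bishop on f3.
King squares — a7: attacked by Qe7; b7: attacked by Bf3; b8: attacked by Pa7.
Legal moves for Black: none.
In check with no legal moves → checkmate.

checkmate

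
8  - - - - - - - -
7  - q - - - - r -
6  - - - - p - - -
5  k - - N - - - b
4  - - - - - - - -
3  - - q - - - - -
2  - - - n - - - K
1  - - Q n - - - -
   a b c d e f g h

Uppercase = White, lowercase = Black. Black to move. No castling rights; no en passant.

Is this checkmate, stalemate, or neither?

Black to move; black king on a5.
In check: no.
Legal moves for Black include: Rg8, Rh7, Rf7, Re7, Rd7, Rc7, Rg6, Rg5, Rg4, Rg3, Rg2+, Rg1, Qbc8, Qb8+, Qa8, Qf7, Qe7, Qd7, ... (list truncated; more exist).
Black has legal moves and is not in check → neither.

neither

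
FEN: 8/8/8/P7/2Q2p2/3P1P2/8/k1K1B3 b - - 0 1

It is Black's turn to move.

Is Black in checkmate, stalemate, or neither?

Black to move; black king on a1.
In check: no.
King squares — b1: attacked by Kc1; a2: attacked by Qc4; b2: attacked by Kc1.
Legal moves for Black: none.
Not in check and no legal moves → stalemate.

stalemate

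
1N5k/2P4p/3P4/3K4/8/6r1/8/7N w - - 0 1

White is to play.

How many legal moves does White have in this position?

White to move; king on d5.
In check: no.
Legal moves: Nd7, Nc6, Na6, Ke6, Kc6, Ke5, Kc5, Ke4, Kd4, Kc4, Nxg3, Nf2, c8=Q+, c8=R+, c8=B, c8=N, d7.
Count: 17.

17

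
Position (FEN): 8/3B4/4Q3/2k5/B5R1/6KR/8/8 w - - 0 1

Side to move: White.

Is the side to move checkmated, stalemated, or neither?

neither

White to move; white king on g3.
In check: no.
Legal moves for White include: Be8, Bc8, Bdc6, Bdb5, Qg8, Qe8, Qf7, Qe7+, Qh6, Qg6, Qf6, Qd6+, Qc6#, Qb6+, Qa6, Qf5+, Qe5+, Qd5+, ... (list truncated; more exist).
White has legal moves and is not in check → neither.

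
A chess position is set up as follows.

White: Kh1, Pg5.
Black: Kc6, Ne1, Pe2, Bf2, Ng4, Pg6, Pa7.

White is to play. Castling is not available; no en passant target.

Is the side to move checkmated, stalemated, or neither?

White to move; white king on h1.
In check: no.
King squares — g1: attacked by Bf2; g2: attacked by Ne1; h2: attacked by Ng4.
Legal moves for White: none.
Not in check and no legal moves → stalemate.

stalemate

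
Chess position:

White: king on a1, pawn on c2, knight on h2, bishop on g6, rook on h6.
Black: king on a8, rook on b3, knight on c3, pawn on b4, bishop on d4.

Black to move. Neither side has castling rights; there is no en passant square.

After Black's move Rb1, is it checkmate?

After Rb1: white king on a1; in check: yes, from the black rook on b1.
King squares — b1: attacked by Nc3; a2: attacked by Nc3; b2: attacked by Rb1.
White has no legal moves → checkmate.

yes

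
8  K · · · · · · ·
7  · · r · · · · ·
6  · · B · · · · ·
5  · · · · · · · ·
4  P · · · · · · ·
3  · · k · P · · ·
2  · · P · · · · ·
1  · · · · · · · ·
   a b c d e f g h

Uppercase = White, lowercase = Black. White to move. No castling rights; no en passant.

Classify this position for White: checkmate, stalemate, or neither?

neither

White to move; white king on a8.
In check: no.
Legal moves for White: Kb8, Be8, Bd7, Bb7, Bd5, Bb5, Be4, Bf3, Bg2, Bh1, a5, e4.
White has 12 legal moves and is not in check → neither.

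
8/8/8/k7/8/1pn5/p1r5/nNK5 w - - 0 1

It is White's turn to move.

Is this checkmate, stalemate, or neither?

White to move; white king on c1.
In check: yes, from the black rook on c2.
King squares — b1: own knight; d1: attacked by Nc3; b2: attacked by Rc2; c2: attacked by Na1; d2: attacked by Rc2.
Legal moves for White: none.
In check with no legal moves → checkmate.

checkmate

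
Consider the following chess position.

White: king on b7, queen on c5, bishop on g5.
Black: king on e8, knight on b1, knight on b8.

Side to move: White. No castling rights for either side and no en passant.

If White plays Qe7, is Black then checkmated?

yes

After Qe7: black king on e8; in check: yes, from the white queen on e7.
King squares — d7: attacked by Qe7; e7: attacked by Bg5; f7: attacked by Qe7; d8: attacked by Qe7; f8: attacked by Qe7.
Black has no legal moves → checkmate.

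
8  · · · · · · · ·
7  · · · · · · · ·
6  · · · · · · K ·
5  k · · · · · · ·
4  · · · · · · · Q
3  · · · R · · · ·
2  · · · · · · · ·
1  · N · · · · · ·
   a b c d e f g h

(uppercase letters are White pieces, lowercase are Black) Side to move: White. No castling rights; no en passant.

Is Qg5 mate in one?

no

After Qg5: black king on a5; in check: yes, from the white queen on g5.
Black has 4 legal replies: Kb6, Ka6, Kb4, Ka4.
In check but a legal move exists → not checkmate.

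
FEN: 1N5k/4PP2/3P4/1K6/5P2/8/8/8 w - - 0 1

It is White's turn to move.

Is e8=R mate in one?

no

After e8=R: black king on h8; in check: yes, from the white rook on e8.
Black has 2 legal replies: Kh7, Kg7.
In check but a legal move exists → not checkmate.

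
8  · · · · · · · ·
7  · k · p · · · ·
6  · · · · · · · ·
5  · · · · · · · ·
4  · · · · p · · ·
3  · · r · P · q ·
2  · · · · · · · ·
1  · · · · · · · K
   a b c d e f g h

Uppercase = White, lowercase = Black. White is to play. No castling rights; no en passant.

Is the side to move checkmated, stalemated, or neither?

White to move; white king on h1.
In check: no.
King squares — g1: attacked by Qg3; g2: attacked by Qg3; h2: attacked by Qg3.
Legal moves for White: none.
Not in check and no legal moves → stalemate.

stalemate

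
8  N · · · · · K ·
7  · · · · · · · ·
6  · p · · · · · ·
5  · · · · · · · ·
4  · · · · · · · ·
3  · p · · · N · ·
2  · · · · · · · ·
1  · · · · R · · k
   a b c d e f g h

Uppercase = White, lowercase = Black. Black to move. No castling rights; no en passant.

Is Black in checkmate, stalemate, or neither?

Black to move; black king on h1.
In check: yes, from the white rook on e1.
Legal moves for Black: Kg2.
Black is in check but has 1 legal move → neither.

neither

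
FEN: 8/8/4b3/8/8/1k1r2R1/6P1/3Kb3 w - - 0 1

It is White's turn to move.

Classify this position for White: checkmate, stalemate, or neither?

White to move; white king on d1.
In check: yes, from the black rook on d3.
King squares — c1: available; e1: available; c2: attacked by Kb3; d2: attacked by Be1; e2: available.
Legal moves for White: Ke2, Kxe1, Kc1, Rxd3+.
White is in check but has 4 legal moves → neither.

neither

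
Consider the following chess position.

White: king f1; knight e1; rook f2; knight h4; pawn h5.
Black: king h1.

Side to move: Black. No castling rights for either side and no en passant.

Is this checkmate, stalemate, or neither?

Black to move; black king on h1.
In check: no.
King squares — g1: attacked by Kf1; g2: attacked by Ne1; h2: attacked by Rf2.
Legal moves for Black: none.
Not in check and no legal moves → stalemate.

stalemate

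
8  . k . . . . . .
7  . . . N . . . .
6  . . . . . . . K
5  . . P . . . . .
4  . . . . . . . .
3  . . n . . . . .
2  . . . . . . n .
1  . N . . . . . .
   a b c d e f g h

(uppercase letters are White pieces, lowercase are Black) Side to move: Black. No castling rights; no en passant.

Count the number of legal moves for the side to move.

Black to move; king on b8.
In check: yes, from the white knight on d7.
Legal moves: Kc8, Ka8, Kc7, Kb7, Ka7.
Count: 5.

5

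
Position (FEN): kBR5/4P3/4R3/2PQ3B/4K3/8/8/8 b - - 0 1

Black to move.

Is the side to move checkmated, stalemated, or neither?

Black to move; black king on a8.
In check: yes, from the white queen on d5.
King squares — a7: attacked by Bb8; b7: attacked by Qd5; b8: attacked by Rc8.
Legal moves for Black: none.
In check with no legal moves → checkmate.

checkmate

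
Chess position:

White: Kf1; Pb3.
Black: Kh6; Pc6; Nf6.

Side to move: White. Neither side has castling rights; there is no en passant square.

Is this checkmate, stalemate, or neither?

White to move; white king on f1.
In check: no.
Legal moves for White: Kg2, Kf2, Ke2, Kg1, Ke1, b4.
White has 6 legal moves and is not in check → neither.

neither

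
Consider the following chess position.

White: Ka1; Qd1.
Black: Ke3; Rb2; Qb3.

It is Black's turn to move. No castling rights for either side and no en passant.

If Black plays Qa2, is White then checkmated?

yes

After Qa2: white king on a1; in check: yes, from the black queen on a2.
King squares — b1: attacked by Qa2; a2: attacked by Rb2; b2: attacked by Qa2.
White has no legal moves → checkmate.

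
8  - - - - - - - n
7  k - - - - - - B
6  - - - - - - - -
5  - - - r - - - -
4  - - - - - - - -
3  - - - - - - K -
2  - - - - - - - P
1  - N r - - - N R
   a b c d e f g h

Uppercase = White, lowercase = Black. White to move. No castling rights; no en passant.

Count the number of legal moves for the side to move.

White to move; king on g3.
In check: no.
Legal moves: Bg8, Bg6, Bf5, Be4, Bd3, Bc2, Kh4, Kg4, Kf4, Kh3, Kf3, Kg2, Kf2, Nh3, Nf3, Ne2, Nc3, Na3, Nd2, h3, h4.
Count: 21.

21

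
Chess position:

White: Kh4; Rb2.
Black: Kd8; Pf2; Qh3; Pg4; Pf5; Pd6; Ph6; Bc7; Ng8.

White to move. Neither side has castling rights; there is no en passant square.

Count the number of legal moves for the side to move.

White to move; king on h4.
In check: yes, from the black queen on h3.
Legal moves: none.
Count: 0.

0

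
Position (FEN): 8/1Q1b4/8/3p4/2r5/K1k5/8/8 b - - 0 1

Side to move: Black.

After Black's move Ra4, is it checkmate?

yes

After Ra4: white king on a3; in check: yes, from the black rook on a4.
King squares — a2: attacked by Ra4; b2: attacked by Kc3; b3: attacked by Kc3; a4: attacked by Bd7; b4: attacked by Kc3.
White has no legal moves → checkmate.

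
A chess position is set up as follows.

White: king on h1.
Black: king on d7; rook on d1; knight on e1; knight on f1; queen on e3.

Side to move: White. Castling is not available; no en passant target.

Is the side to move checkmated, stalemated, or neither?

stalemate

White to move; white king on h1.
In check: no.
King squares — g1: attacked by Qe3; g2: attacked by Ne1; h2: attacked by Nf1.
Legal moves for White: none.
Not in check and no legal moves → stalemate.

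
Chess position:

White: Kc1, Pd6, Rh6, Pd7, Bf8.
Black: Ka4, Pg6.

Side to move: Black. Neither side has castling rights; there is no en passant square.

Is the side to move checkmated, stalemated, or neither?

neither

Black to move; black king on a4.
In check: no.
Legal moves for Black: Kb5, Ka5, Kb4, Kb3, Ka3, g5.
Black has 6 legal moves and is not in check → neither.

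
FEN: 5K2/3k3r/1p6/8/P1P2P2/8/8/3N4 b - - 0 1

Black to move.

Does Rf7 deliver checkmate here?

no

After Rf7: white king on f8; in check: yes, from the black rook on f7.
White has 2 legal replies: Kg8, Kxf7.
In check but a legal move exists → not checkmate.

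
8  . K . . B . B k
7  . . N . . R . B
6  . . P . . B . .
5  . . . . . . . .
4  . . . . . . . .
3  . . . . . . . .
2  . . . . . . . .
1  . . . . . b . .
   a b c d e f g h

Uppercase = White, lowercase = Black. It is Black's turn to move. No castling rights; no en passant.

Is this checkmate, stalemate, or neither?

checkmate

Black to move; black king on h8.
In check: yes, from the white bishop on f6.
King squares — g7: attacked by Bf6; h7: attacked by Rf7; g8: attacked by Bh7.
Legal moves for Black: none.
In check with no legal moves → checkmate.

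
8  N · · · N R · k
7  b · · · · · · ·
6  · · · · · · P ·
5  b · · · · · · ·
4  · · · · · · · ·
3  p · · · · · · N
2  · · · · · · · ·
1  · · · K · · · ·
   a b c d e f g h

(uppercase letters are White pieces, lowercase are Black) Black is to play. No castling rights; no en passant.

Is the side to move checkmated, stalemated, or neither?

checkmate

Black to move; black king on h8.
In check: yes, from the white rook on f8.
King squares — g7: attacked by Ne8; h7: attacked by Pg6; g8: attacked by Rf8.
Legal moves for Black: none.
In check with no legal moves → checkmate.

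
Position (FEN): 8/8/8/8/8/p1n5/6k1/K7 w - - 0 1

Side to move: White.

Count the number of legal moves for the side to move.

0

White to move; king on a1.
In check: no.
Legal moves: none.
Count: 0.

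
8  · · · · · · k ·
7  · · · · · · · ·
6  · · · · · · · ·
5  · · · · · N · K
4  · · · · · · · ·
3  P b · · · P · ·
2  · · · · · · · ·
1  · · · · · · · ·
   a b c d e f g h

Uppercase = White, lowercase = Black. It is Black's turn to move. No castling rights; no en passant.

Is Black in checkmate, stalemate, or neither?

neither

Black to move; black king on g8.
In check: no.
Legal moves for Black: Kh8, Kf8, Kh7, Kf7, Bf7+, Be6, Bd5, Bc4, Ba4, Bc2, Ba2, Bd1.
Black has 12 legal moves and is not in check → neither.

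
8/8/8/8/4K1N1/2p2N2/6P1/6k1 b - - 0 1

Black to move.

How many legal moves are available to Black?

Black to move; king on g1.
In check: yes, from the white knight on f3.
Legal moves: Kxg2, Kh1, Kf1.
Count: 3.

3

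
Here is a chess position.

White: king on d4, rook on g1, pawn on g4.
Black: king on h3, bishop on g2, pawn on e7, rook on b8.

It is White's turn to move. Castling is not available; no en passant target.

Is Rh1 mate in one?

After Rh1: black king on h3; in check: yes, from the white rook on h1.
Black has 3 legal replies: Kxg4, Kg3, Bxh1.
In check but a legal move exists → not checkmate.

no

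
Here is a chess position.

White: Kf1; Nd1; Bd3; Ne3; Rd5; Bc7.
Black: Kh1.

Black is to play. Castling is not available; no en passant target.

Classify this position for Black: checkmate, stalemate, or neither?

stalemate

Black to move; black king on h1.
In check: no.
King squares — g1: attacked by Kf1; g2: attacked by Kf1; h2: attacked by Bc7.
Legal moves for Black: none.
Not in check and no legal moves → stalemate.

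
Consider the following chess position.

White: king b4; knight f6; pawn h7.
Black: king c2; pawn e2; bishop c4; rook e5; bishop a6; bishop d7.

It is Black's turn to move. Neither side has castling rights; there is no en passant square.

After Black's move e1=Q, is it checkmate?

no

After e1=Q: white king on b4; in check: yes, from the black queen on e1.
White has 1 legal reply: Ka3.
In check but a legal move exists → not checkmate.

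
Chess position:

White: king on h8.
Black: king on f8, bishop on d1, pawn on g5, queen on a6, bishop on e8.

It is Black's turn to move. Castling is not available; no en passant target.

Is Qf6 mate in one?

no

After Qf6: white king on h8; in check: yes, from the black queen on f6.
White has 1 legal reply: Kh7.
In check but a legal move exists → not checkmate.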